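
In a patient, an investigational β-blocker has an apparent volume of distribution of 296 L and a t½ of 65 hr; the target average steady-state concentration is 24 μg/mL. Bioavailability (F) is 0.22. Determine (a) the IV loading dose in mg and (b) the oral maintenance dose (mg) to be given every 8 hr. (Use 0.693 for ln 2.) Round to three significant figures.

LD = Vd × C = 296.0 × 24 = 7104 mg
CL = 0.693 × Vd / t½ = 0.693 × 296.0 / 65 = 3.156 L/h
D = CL × Css × τ / F = 3.156 × 24 × 8 / 0.22 = 2754 mg

(a) 7100 mg; (b) 2750 mg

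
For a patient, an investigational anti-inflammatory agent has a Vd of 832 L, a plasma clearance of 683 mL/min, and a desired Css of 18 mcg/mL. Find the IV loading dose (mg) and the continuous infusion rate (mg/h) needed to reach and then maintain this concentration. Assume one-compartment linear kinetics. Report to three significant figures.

Loading dose = Vd × C = 832.0 × 18 = 14980 mg
CL = 683 mL/min × 60/1000 = 40.98 L/h
Maintenance: replace elimination → rate = CL × Css = 40.98 × 18 = 737.6 mg/h

(a) 15000 mg; (b) 738 mg/h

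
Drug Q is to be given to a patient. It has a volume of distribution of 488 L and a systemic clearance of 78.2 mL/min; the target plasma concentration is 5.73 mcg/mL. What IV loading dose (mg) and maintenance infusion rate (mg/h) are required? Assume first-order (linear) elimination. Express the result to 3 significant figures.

Loading: fill Vd to C_target → 488.0 L × 5.73 mg/L = 2796 mg
CL = 78.2 mL/min = 78.2 × 0.06 = 4.692 L/h
Infusion rate = 4.692 L/h × 5.73 mg/L = 26.89 mg/h

(a) 2800 mg; (b) 26.9 mg/h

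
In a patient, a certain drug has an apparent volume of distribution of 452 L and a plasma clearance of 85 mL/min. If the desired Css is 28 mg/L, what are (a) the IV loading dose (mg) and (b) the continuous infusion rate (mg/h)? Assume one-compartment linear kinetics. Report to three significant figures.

(a) 12700 mg; (b) 143 mg/h

Loading dose = Vd × C = 452.0 × 28 = 12660 mg
CL = 85 mL/min = 85 × 0.06 = 5.100 L/h
Maintenance infusion rate = CL × Css = 5.100 × 28 = 142.8 mg/h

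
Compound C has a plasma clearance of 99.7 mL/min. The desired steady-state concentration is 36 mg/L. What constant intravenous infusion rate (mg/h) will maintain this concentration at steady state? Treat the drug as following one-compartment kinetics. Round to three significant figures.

CL = 99.7 mL/min × 60/1000 = 5.982 L/h
At steady state, infusion rate equals elimination rate: rate in = CL × Css.
Rate = CL × Css = 5.982 × 36 = 215.4 mg/h

215 mg/h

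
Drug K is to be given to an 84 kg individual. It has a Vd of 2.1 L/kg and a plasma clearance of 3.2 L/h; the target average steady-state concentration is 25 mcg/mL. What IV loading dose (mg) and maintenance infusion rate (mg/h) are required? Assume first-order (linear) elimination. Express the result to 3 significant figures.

Vd(total) = 84 kg × 2.1 L/kg = 176.4 L
LD = Vd · C_target = 176.4 × 25 = 4410 mg
Maintenance infusion rate = CL × Css = 3.200 × 25 = 80.00 mg/h

(a) 4410 mg; (b) 80.0 mg/h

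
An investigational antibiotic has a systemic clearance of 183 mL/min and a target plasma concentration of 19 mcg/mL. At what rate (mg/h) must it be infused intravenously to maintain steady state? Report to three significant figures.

209 mg/h

CL = 183 mL/min = 183 × 0.06 = 10.98 L/h
Infusion rate = CL · Css = 10.98 L/h × 19 mg/L = 208.6 mg/h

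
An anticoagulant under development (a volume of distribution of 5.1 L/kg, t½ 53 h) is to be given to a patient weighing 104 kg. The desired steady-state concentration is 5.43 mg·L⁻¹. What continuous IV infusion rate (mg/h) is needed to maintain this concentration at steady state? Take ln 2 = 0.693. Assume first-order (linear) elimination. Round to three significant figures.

37.7 mg/h

Total Vd = 5.1 × 104 = 530.4 L
k = 0.693/53 = 0.01308 h⁻¹, so CL = k·Vd = 0.01308 × 530.4 = 6.938 L/h
Infusion rate = CL × Css = 6.938 × 5.43 = 37.67 mg/h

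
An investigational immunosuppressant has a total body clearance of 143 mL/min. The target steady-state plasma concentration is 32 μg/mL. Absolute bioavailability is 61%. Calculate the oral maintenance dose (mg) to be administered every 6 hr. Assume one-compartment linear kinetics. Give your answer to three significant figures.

2700 mg

CL = 143 mL/min × 60/1000 = 8.580 L/h
D = CL × Css × τ / F = 8.580 × 32 × 6 / 0.61 = 2701 mg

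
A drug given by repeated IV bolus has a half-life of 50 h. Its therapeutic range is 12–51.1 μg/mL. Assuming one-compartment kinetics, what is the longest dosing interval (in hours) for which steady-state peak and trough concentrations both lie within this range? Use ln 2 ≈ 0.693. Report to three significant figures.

105 h

k = 0.693 / t½ = 0.693 / 50 = 0.01386 h⁻¹
Between IV bolus doses, concentration decays as C = C₀·e^(−kτ), so C_peak/C_trough = e^(kτ).
τ_max = ln(C_peak/C_trough) / k = ln(51.1/12) / 0.01386 = 1.449 / 0.01386 = 104.5 h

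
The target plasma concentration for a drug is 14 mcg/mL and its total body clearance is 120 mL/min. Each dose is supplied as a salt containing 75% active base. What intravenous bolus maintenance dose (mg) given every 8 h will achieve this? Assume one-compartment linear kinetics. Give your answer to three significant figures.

Convert clearance: 120 mL/min × 60 min/h ÷ 1000 mL/L = 7.200 L/h
D = CL × Css × τ / S = 7.200 × 14 × 8 / 0.75 = 1075 mg

1080 mg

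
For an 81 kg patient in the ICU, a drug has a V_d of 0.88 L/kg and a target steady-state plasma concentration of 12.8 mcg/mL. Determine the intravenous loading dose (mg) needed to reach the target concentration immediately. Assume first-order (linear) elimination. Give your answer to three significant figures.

Total Vd = 0.88 × 81 = 71.28 L
LD = Vd × C = 71.28 × 12.80 = 912.4 mg

912 mg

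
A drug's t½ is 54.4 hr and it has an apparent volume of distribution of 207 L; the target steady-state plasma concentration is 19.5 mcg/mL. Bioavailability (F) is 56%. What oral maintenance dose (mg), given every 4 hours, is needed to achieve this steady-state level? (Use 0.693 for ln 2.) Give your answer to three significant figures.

367 mg

CL = ln 2 · Vd / t½ = 0.693 × 207.0 / 54.4 = 2.637 L/h
D = CL × Css × τ / F = 2.637 × 19.5 × 4 / 0.56 = 367.3 mg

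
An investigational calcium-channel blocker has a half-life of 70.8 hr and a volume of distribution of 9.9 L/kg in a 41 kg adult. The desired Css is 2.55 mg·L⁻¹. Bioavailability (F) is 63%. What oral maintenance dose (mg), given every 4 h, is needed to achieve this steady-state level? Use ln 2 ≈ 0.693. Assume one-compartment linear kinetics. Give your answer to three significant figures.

64.3 mg

Total Vd = 9.9 × 41 = 405.9 L
k = 0.693/70.8 = 0.009788 h⁻¹, so CL = k·Vd = 0.009788 × 405.9 = 3.973 L/h
D = CL × Css × τ / F = 3.973 × 2.55 × 4 / 0.63 = 64.32 mg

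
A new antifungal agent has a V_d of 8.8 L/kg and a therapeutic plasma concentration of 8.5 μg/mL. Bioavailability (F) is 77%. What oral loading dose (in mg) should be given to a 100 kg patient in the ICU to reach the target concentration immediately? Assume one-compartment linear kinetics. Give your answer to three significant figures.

Vd = 8.8 L/kg × 100 kg = 880.0 L
The loading dose fills Vd to the target concentration.
LD = Vd × C / F = 880.0 × 8.500 / 0.77 = 9714 mg

9710 mg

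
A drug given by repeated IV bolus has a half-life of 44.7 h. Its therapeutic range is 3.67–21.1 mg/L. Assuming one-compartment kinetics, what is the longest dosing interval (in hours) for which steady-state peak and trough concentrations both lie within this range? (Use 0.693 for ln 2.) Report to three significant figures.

k = 0.693 / t½ = 0.693 / 44.7 = 0.01550 h⁻¹
Between IV bolus doses, concentration decays as C = C₀·e^(−kτ), so C_peak/C_trough = e^(kτ).
τ_max = ln(C_peak/C_trough) / k = ln(21.1/3.67) / 0.01550 = 1.749 / 0.01550 = 112.8 h

113 h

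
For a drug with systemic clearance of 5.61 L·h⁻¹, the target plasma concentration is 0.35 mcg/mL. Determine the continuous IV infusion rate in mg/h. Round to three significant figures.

Infusion rate = CL · Css = 5.610 L/h × 0.35 mg/L = 1.964 mg/h

1.96 mg/h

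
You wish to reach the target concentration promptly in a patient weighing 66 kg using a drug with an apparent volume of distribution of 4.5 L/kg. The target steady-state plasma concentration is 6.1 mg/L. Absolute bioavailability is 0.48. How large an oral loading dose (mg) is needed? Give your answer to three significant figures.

Vd = 4.5 L/kg × 66 kg = 297.0 L
LD = Vd × C / F = 297.0 × 6.100 / 0.48 = 3774 mg

3770 mg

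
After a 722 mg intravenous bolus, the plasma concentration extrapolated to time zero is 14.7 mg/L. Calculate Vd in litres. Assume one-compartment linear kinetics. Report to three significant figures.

Immediately after an IV bolus, C₀ = Dose / Vd, so Vd = Dose / C₀.
Vd = 722 / 14.7 = 49.12 L

49.1 L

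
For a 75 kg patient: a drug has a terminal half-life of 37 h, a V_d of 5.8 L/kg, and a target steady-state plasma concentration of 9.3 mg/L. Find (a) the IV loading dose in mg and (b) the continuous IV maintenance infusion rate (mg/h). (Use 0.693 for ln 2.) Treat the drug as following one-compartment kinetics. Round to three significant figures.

Vd(total) = 75 kg × 5.8 L/kg = 435.0 L
LD = Vd × C = 435.0 × 9.3 = 4046 mg
CL = 0.693 × Vd / t½ = 0.693 × 435.0 / 37 = 8.147 L/h
Infusion rate = CL × Css = 8.147 × 9.3 = 75.77 mg/h

(a) 4050 mg; (b) 75.8 mg/h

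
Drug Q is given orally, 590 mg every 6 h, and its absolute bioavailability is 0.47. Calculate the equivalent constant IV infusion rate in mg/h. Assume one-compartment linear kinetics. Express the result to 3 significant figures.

46.2 mg/h

Equivalent systemic input: infusion rate = F·D/τ.
Rate = 0.47 × 590 / 6 = 46.22 mg/h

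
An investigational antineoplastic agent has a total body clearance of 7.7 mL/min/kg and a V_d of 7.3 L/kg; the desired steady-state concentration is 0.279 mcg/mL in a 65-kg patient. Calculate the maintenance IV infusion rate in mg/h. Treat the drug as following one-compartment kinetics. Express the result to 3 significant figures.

8.38 mg/h

CL = 7.7 mL/min/kg × 65 kg = 500.5 mL/min = 500.5 × 60/1000 = 30.03 L/h
Infusion rate = CL · Css = 30.03 L/h × 0.279 mg/L = 8.378 mg/h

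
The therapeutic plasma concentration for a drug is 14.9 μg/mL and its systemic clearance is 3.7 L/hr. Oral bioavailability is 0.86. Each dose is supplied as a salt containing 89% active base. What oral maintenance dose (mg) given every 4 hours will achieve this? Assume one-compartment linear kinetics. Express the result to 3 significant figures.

D = CL × Css × τ / F / S = 3.700 × 14.9 × 4 / 0.86 / 0.89 = 288.1 mg

288 mg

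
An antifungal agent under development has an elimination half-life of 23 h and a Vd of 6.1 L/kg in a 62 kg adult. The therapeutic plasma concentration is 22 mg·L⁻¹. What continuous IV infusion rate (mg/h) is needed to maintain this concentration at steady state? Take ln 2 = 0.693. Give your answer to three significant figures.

251 mg/h

Vd(total) = 62 kg × 6.1 L/kg = 378.2 L
k = 0.693/23 = 0.03013 h⁻¹, so CL = k·Vd = 0.03013 × 378.2 = 11.40 L/h
Infusion rate = CL × Css = 11.40 × 22 = 250.8 mg/h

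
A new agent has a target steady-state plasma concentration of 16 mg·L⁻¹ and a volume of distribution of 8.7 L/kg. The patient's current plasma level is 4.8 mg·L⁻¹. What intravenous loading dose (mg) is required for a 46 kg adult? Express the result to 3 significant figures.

Vd = 8.7 L/kg × 46 kg = 400.2 L
Concentration deficit ΔC = 16 − 4.8 = 11.20 mg/L
LD = Vd × ΔC = 400.2 × 11.20 = 4482 mg

4480 mg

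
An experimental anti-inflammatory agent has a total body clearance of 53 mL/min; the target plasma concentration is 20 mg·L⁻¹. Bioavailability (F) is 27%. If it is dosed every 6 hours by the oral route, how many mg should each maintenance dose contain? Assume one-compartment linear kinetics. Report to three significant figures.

1410 mg

CL = 53 mL/min × 60/1000 = 3.180 L/h
D = CL × Css × τ / F = 3.180 × 20 × 6 / 0.27 = 1413 mg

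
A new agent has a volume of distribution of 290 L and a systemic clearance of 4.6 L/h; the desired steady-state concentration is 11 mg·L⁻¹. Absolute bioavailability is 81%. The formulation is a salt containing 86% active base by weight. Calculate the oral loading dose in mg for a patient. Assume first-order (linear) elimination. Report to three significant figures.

LD is governed by Vd — clearance does not enter the loading-dose calculation.
LD = Vd × C / F / S = 290.0 × 11.00 / 0.81 / 0.86 = 4579 mg

4580 mg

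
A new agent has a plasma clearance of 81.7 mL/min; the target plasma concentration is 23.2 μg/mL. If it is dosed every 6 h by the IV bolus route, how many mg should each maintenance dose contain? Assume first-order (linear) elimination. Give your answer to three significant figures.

682 mg

CL = 81.7 mL/min × 60/1000 = 4.902 L/h
D = CL × Css × τ = 4.902 × 23.2 × 6 = 682.4 mg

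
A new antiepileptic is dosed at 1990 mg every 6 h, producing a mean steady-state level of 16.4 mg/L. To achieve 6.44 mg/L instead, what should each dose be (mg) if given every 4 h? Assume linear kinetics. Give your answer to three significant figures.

521 mg

For first-order elimination, Css ∝ F·D/(CL·τ); F and CL are unchanged, so Css ∝ D/τ.
D₂ = D₁ × (Css,target / Css,current) × (τ₂/τ₁) = 1990 × (6.44/16.4) × (4/6) = 521.0 mg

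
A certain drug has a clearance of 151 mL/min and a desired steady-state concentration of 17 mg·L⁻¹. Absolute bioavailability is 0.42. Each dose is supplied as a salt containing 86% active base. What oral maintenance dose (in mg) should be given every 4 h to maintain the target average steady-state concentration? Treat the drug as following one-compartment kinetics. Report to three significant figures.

1710 mg

CL = 151 mL/min = 151 × 0.06 = 9.060 L/h
D = CL × Css × τ / F / S = 9.060 × 17 × 4 / 0.42 / 0.86 = 1706 mg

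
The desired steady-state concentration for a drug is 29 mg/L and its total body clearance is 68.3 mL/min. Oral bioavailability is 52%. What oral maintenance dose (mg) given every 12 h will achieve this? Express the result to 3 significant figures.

CL = 68.3 mL/min × 60/1000 = 4.098 L/h
D = CL × Css × τ / F = 4.098 × 29 × 12 / 0.52 = 2743 mg

2740 mg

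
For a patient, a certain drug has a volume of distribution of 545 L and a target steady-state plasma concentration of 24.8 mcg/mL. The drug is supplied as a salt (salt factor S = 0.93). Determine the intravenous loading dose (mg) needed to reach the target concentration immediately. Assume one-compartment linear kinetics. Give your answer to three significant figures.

14500 mg

The loading dose fills Vd to the target concentration.
LD = Vd × C / S = 545.0 × 24.80 / 0.93 = 14530 mg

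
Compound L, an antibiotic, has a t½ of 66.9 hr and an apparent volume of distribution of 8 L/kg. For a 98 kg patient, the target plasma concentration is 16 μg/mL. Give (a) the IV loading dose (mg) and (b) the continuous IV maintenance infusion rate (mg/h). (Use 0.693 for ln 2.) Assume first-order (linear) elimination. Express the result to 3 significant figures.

Vd(total) = 98 kg × 8 L/kg = 784.0 L
LD = Vd × C = 784.0 × 16 = 12540 mg
CL = 0.693 × Vd / t½ = 0.693 × 784.0 / 66.9 = 8.121 L/h
Infusion rate = CL × Css = 8.121 × 16 = 129.9 mg/h

(a) 12500 mg; (b) 130 mg/h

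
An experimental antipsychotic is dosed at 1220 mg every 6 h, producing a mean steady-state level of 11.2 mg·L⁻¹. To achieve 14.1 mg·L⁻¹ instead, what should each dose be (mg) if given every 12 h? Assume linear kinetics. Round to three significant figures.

3070 mg

With linear kinetics, Css is proportional to dose rate (D/τ) at fixed clearance.
D₂ = D₁ × (Css,target / Css,current) × (τ₂/τ₁) = 1220 × (14.1/11.2) × (12/6) = 3072 mg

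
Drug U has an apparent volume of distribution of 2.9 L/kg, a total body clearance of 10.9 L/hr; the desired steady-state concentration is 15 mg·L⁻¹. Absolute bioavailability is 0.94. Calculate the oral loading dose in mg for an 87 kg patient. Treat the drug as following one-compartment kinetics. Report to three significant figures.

Vd = 2.9 L/kg × 87 kg = 252.3 L
LD = Vd × C / F = 252.3 × 15.00 / 0.94 = 4026 mg

4030 mg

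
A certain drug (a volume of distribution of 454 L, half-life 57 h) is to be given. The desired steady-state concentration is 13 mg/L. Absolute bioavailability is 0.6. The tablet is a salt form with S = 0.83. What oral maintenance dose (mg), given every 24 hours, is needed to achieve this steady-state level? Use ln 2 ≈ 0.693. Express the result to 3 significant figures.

3460 mg

CL = 0.693 × Vd / t½ = 0.693 × 454.0 / 57 = 5.520 L/h
D = CL × Css × τ / F / S = 5.520 × 13 × 24 / 0.6 / 0.83 = 3458 mg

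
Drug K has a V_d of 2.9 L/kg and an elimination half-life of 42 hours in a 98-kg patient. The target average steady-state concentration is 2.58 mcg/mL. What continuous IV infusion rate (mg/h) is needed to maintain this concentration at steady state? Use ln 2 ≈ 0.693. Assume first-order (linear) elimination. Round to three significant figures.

Vd(total) = 98 kg × 2.9 L/kg = 284.2 L
CL = ln 2 · Vd / t½ = 0.693 × 284.2 / 42 = 4.689 L/h
Infusion rate = CL × Css = 4.689 × 2.58 = 12.10 mg/h

12.1 mg/h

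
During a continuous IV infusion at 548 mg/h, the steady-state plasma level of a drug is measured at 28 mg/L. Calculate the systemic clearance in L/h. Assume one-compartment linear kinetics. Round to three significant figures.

19.6 L/h

At steady state, infusion rate = CL × Css, so CL = rate / Css.
CL = 548 / 28 = 19.57 L/h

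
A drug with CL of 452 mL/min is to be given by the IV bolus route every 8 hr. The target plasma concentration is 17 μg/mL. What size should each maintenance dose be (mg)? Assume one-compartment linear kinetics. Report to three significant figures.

3690 mg

CL = 452 mL/min × 60/1000 = 27.12 L/h
D = CL × Css × τ = 27.12 × 17 × 8 = 3688 mg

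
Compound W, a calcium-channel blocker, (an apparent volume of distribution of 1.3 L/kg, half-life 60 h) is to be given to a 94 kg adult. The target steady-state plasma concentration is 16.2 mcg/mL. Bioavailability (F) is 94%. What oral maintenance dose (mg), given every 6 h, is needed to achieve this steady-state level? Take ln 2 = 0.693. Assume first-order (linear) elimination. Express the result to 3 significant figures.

146 mg

Vd = 1.3 L/kg × 94 kg = 122.2 L
CL = ln 2 · Vd / t½ = 0.693 × 122.2 / 60 = 1.411 L/h
D = CL × Css × τ / F = 1.411 × 16.2 × 6 / 0.94 = 145.9 mg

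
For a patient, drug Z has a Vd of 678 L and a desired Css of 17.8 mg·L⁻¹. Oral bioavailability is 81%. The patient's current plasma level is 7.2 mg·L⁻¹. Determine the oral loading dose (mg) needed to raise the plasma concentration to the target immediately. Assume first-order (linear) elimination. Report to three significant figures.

8870 mg

Concentration deficit ΔC = 17.8 − 7.2 = 10.60 mg/L
LD = Vd × ΔC / F = 678.0 × 10.60 / 0.81 = 8873 mg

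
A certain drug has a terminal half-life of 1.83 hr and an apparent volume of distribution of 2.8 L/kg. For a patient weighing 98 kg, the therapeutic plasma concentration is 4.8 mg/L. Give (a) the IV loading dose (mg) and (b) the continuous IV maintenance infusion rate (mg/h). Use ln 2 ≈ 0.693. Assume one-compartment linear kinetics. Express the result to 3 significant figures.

(a) 1320 mg; (b) 499 mg/h

Total Vd = 2.8 × 98 = 274.4 L
LD = Vd × C = 274.4 × 4.8 = 1317 mg
CL = 0.693 × Vd / t½ = 0.693 × 274.4 / 1.83 = 103.9 L/h
Infusion rate = CL × Css = 103.9 × 4.8 = 498.7 mg/h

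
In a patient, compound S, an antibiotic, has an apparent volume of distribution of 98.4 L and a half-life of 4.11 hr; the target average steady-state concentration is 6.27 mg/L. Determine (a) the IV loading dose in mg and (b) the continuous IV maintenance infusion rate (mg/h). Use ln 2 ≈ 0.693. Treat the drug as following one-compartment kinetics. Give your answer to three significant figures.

LD = Vd × C = 98.40 × 6.27 = 617.0 mg
CL = 0.693 × Vd / t½ = 0.693 × 98.40 / 4.11 = 16.59 L/h
Infusion rate = CL × Css = 16.59 × 6.27 = 104.0 mg/h

(a) 617 mg; (b) 104 mg/h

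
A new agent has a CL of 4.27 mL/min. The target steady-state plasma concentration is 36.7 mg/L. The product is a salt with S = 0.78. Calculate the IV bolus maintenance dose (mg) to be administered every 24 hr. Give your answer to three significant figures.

289 mg

CL = 4.27 mL/min × 60/1000 = 0.2562 L/h
At steady state, dose per interval replaces the amount cleared in that interval: S·D/τ = CL·Css.
D = CL × Css × τ / S = 0.2562 × 36.7 × 24 / 0.78 = 289.3 mg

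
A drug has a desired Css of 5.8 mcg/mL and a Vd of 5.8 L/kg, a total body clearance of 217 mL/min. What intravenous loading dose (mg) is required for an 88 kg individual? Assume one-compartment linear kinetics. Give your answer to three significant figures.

Vd = 5.8 L/kg × 88 kg = 510.4 L
LD is governed by Vd — clearance does not enter the loading-dose calculation.
LD = Vd × C = 510.4 × 5.800 = 2960 mg

2960 mg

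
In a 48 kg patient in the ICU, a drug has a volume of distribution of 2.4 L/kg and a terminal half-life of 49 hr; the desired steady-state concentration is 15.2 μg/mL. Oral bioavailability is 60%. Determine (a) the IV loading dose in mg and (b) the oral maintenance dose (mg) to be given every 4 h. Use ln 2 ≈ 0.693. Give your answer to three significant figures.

Vd(total) = 48 kg × 2.4 L/kg = 115.2 L
LD = Vd × C = 115.2 × 15.2 = 1751 mg
CL = 0.693 × Vd / t½ = 0.693 × 115.2 / 49 = 1.629 L/h
D = CL × Css × τ / F = 1.629 × 15.2 × 4 / 0.6 = 165.1 mg

(a) 1750 mg; (b) 165 mg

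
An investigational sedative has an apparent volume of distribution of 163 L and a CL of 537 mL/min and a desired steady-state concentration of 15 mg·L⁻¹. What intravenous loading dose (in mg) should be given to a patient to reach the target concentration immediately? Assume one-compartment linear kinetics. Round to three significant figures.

LD = Vd × C = 163.0 × 15.00 = 2445 mg

2450 mg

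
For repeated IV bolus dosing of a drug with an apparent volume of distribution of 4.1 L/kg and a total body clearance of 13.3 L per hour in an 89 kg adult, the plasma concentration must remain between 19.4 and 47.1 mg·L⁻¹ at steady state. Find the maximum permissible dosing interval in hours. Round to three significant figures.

Vd(total) = 89 kg × 4.1 L/kg = 364.9 L
k = CL / Vd = 13.30 / 364.9 = 0.03645 h⁻¹
Between IV bolus doses, concentration decays as C = C₀·e^(−kτ), so C_peak/C_trough = e^(kτ).
τ_max = ln(C_peak/C_trough) / k = ln(47.1/19.4) / 0.03645 = 0.8870 / 0.03645 = 24.33 h

24.3 h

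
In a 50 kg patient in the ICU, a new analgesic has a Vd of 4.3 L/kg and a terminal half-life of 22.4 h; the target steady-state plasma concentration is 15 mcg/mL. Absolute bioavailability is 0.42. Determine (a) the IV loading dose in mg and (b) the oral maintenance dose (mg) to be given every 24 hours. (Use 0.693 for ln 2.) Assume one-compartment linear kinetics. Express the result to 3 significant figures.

(a) 3230 mg; (b) 5700 mg

Vd = 4.3 L/kg × 50 kg = 215.0 L
LD = Vd × C = 215.0 × 15 = 3225 mg
CL = 0.693 × Vd / t½ = 0.693 × 215.0 / 22.4 = 6.652 L/h
D = CL × Css × τ / F = 6.652 × 15 × 24 / 0.42 = 5702 mg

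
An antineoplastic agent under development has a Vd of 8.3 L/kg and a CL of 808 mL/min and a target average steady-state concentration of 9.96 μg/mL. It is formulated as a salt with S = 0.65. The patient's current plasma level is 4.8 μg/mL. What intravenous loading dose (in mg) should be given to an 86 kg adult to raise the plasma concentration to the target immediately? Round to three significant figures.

5670 mg

Vd(total) = 86 kg × 8.3 L/kg = 713.8 L
Concentration deficit ΔC = 9.96 − 4.8 = 5.160 mg/L
LD = Vd × ΔC / S = 713.8 × 5.160 / 0.65 = 5666 mg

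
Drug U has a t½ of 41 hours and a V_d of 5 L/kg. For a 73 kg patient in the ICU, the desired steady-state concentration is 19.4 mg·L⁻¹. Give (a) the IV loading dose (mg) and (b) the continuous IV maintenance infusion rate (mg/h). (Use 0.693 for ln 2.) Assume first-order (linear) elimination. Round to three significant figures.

(a) 7080 mg; (b) 120 mg/h

Total Vd = 5 × 73 = 365.0 L
LD = Vd × C = 365.0 × 19.4 = 7081 mg
CL = 0.693 × Vd / t½ = 0.693 × 365.0 / 41 = 6.169 L/h
Infusion rate = CL × Css = 6.169 × 19.4 = 119.7 mg/h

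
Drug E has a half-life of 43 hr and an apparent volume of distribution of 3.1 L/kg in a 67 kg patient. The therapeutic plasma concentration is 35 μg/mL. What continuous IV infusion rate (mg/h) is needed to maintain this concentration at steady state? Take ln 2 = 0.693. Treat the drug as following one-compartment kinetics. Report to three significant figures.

Total Vd = 3.1 × 67 = 207.7 L
k = 0.693/43 = 0.01612 h⁻¹, so CL = k·Vd = 0.01612 × 207.7 = 3.348 L/h
Infusion rate = CL × Css = 3.348 × 35 = 117.2 mg/h

117 mg/h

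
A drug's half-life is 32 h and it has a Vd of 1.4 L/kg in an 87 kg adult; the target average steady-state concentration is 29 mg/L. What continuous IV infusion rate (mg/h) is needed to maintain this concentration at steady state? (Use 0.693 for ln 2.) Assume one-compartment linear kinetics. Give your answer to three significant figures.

76.5 mg/h

Vd(total) = 87 kg × 1.4 L/kg = 121.8 L
CL = ln 2 · Vd / t½ = 0.693 × 121.8 / 32 = 2.638 L/h
Infusion rate = CL × Css = 2.638 × 29 = 76.50 mg/h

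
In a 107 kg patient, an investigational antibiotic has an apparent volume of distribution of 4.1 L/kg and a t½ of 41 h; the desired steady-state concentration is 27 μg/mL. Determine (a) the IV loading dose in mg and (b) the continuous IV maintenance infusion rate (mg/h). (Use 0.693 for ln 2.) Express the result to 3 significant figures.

(a) 11800 mg; (b) 200 mg/h

Vd(total) = 107 kg × 4.1 L/kg = 438.7 L
LD = Vd × C = 438.7 × 27 = 11840 mg
CL = 0.693 × Vd / t½ = 0.693 × 438.7 / 41 = 7.415 L/h
Infusion rate = CL × Css = 7.415 × 27 = 200.2 mg/h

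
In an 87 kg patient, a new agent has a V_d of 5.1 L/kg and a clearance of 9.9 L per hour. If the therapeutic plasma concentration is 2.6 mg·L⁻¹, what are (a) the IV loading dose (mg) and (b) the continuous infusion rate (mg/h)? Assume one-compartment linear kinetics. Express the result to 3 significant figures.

Total Vd = 5.1 × 87 = 443.7 L
LD = Vd · C_target = 443.7 × 2.6 = 1154 mg
Infusion rate = 9.900 L/h × 2.6 mg/L = 25.74 mg/h

(a) 1150 mg; (b) 25.7 mg/h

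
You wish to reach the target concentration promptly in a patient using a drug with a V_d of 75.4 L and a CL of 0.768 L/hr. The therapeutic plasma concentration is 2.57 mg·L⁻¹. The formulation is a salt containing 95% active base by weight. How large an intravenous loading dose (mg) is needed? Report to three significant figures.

204 mg

LD = Vd × C / S = 75.40 × 2.570 / 0.95 = 204.0 mg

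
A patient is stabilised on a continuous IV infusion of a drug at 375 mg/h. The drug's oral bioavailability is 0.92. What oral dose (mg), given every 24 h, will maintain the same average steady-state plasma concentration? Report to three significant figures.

To maintain the same Css, the systemic dosing rate must be unchanged: F·D/τ = infusion rate.
D = rate × τ / F = 375 × 24 / 0.92 = 9783 mg

9780 mg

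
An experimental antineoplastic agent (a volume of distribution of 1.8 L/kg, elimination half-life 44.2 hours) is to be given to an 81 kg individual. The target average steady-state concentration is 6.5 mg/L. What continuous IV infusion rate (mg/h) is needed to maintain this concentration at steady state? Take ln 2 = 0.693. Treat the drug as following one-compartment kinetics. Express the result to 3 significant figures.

14.9 mg/h

Total Vd = 1.8 × 81 = 145.8 L
k = 0.693/44.2 = 0.01568 h⁻¹, so CL = k·Vd = 0.01568 × 145.8 = 2.286 L/h
Infusion rate = CL × Css = 2.286 × 6.5 = 14.86 mg/h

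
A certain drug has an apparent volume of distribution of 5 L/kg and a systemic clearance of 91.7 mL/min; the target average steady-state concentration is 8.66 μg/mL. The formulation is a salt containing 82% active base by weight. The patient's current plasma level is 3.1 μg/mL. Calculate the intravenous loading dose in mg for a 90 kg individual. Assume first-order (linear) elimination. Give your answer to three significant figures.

Total Vd = 5 × 90 = 450.0 L
Concentration deficit ΔC = 8.66 − 3.1 = 5.560 mg/L
LD = Vd × ΔC / S = 450.0 × 5.560 / 0.82 = 3051 mg

3050 mg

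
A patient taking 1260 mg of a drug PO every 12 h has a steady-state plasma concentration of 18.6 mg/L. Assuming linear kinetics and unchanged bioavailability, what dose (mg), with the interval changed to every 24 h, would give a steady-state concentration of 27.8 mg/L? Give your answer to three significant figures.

For first-order elimination, Css ∝ F·D/(CL·τ); F and CL are unchanged, so Css ∝ D/τ.
D₂ = D₁ × (Css,target / Css,current) × (τ₂/τ₁) = 1260 × (27.8/18.6) × (24/12) = 3766 mg

3770 mg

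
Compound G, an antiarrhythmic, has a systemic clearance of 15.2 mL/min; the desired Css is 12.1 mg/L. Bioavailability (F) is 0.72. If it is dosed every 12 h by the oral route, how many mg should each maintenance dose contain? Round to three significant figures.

184 mg

CL = 15.2 mL/min = 15.2 × 0.06 = 0.9120 L/h
At steady state, dose per interval replaces the amount cleared in that interval: F·D/τ = CL·Css.
D = CL × Css × τ / F = 0.9120 × 12.1 × 12 / 0.72 = 183.9 mg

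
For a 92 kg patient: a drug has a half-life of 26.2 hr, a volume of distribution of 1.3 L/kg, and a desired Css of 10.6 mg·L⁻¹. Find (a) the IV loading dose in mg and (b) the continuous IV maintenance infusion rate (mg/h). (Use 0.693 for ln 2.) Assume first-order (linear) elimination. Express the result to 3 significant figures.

(a) 1270 mg; (b) 33.5 mg/h

Vd(total) = 92 kg × 1.3 L/kg = 119.6 L
LD = Vd × C = 119.6 × 10.6 = 1268 mg
CL = 0.693 × Vd / t½ = 0.693 × 119.6 / 26.2 = 3.163 L/h
Infusion rate = CL × Css = 3.163 × 10.6 = 33.53 mg/h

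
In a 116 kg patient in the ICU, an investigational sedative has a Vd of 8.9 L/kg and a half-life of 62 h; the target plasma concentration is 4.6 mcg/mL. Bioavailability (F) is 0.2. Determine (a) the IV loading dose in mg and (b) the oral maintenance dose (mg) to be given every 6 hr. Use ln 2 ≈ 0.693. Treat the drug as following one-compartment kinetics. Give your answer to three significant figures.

Vd = 8.9 L/kg × 116 kg = 1032 L
LD = Vd × C = 1032 × 4.6 = 4747 mg
CL = 0.693 × Vd / t½ = 0.693 × 1032 / 62 = 11.54 L/h
D = CL × Css × τ / F = 11.54 × 4.6 × 6 / 0.2 = 1593 mg

(a) 4750 mg; (b) 1590 mg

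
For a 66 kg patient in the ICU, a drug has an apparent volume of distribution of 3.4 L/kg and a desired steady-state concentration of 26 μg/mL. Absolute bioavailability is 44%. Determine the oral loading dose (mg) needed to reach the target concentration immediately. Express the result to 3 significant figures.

Vd(total) = 66 kg × 3.4 L/kg = 224.4 L
LD = Vd × C / F = 224.4 × 26.00 / 0.44 = 13260 mg

13300 mg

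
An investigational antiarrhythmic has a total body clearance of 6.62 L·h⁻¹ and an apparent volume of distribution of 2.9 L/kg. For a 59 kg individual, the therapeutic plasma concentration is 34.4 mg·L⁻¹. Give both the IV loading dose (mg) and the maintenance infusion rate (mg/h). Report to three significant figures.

(a) 5890 mg; (b) 228 mg/h

Vd(total) = 59 kg × 2.9 L/kg = 171.1 L
LD = Vd · C_target = 171.1 × 34.4 = 5886 mg
Maintenance infusion rate = CL × Css = 6.620 × 34.4 = 227.7 mg/h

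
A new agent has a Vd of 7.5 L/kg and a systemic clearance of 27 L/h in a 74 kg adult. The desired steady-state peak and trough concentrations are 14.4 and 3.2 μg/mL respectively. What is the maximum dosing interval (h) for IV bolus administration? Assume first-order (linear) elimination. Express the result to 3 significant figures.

30.9 h

Vd(total) = 74 kg × 7.5 L/kg = 555.0 L
k = CL / Vd = 27.00 / 555.0 = 0.04865 h⁻¹
Between IV bolus doses, concentration decays as C = C₀·e^(−kτ), so C_peak/C_trough = e^(kτ).
τ_max = ln(C_peak/C_trough) / k = ln(14.4/3.2) / 0.04865 = 1.504 / 0.04865 = 30.91 h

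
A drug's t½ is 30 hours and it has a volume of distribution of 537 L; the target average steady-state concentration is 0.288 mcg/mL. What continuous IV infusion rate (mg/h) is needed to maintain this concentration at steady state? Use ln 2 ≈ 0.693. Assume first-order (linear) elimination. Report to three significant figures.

3.57 mg/h

k = 0.693/30 = 0.02310 h⁻¹, so CL = k·Vd = 0.02310 × 537.0 = 12.40 L/h
Infusion rate = CL × Css = 12.40 × 0.288 = 3.571 mg/h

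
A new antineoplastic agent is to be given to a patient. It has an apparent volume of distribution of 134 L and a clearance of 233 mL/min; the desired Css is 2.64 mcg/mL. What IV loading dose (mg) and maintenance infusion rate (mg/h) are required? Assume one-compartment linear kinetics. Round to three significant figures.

Loading dose = Vd × C = 134.0 × 2.64 = 353.8 mg
CL = 233 mL/min = 233 × 0.06 = 13.98 L/h
Maintenance infusion rate = CL × Css = 13.98 × 2.64 = 36.91 mg/h

(a) 354 mg; (b) 36.9 mg/h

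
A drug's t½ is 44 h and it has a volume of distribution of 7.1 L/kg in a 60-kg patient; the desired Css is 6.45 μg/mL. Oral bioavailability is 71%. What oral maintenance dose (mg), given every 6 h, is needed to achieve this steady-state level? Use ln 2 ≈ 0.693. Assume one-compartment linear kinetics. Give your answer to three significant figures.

366 mg

Vd(total) = 60 kg × 7.1 L/kg = 426.0 L
CL = 0.693 × Vd / t½ = 0.693 × 426.0 / 44 = 6.710 L/h
D = CL × Css × τ / F = 6.710 × 6.45 × 6 / 0.71 = 365.7 mg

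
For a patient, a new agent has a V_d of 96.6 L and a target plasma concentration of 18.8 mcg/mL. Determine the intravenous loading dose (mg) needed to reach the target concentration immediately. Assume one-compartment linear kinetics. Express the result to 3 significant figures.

LD = Vd × C = 96.60 × 18.80 = 1816 mg

1820 mg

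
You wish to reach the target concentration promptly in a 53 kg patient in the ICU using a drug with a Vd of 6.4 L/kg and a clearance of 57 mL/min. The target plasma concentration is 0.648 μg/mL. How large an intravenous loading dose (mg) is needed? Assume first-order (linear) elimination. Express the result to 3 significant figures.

Vd(total) = 53 kg × 6.4 L/kg = 339.2 L
LD = Vd × C = 339.2 × 0.6480 = 219.8 mg

220 mg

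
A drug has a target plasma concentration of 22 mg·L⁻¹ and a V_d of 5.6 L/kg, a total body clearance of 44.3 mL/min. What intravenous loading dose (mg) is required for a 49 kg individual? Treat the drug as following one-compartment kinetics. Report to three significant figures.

Vd(total) = 49 kg × 5.6 L/kg = 274.4 L
LD = Vd × C = 274.4 × 22.00 = 6037 mg

6040 mg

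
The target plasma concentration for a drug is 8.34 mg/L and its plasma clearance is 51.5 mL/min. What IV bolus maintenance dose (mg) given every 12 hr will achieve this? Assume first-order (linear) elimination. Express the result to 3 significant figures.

CL = 51.5 mL/min = 51.5 × 0.06 = 3.090 L/h
D = CL × Css × τ = 3.090 × 8.34 × 12 = 309.2 mg

309 mg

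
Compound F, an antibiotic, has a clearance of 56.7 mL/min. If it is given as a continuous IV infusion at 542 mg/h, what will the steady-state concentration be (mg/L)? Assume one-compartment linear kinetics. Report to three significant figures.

Convert clearance: 56.7 mL/min × 60 min/h ÷ 1000 mL/L = 3.402 L/h
Css = rate / CL = 542 / 3.402 = 159.3 mg/L

159 mg/L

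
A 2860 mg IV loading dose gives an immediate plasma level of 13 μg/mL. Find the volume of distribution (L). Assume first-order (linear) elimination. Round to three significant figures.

220 L

Immediately after an IV bolus, C₀ = Dose / Vd, so Vd = Dose / C₀.
Vd = 2860 / 13 = 220.0 L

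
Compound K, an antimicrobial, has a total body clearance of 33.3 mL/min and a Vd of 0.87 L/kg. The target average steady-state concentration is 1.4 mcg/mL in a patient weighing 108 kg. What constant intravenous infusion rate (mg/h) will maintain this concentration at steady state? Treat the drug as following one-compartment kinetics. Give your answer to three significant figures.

2.80 mg/h

Convert clearance: 33.3 mL/min × 60 min/h ÷ 1000 mL/L = 1.998 L/h
Maintenance depends on clearance, not Vd — rate in must match rate out.
Rate = CL × Css = 1.998 × 1.4 = 2.797 mg/h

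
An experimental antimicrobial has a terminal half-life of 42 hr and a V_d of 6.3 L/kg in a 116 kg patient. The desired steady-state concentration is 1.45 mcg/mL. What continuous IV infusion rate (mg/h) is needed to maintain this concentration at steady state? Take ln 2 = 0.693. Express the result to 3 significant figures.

Vd = 6.3 L/kg × 116 kg = 730.8 L
k = 0.693/42 = 0.01650 h⁻¹, so CL = k·Vd = 0.01650 × 730.8 = 12.06 L/h
Infusion rate = CL × Css = 12.06 × 1.45 = 17.49 mg/h

17.5 mg/h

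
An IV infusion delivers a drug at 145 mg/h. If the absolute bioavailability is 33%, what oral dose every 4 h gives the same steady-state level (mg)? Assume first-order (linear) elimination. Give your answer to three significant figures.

1760 mg

To maintain the same Css, the systemic dosing rate must be unchanged: F·D/τ = infusion rate.
D = rate × τ / F = 145 × 4 / 0.33 = 1758 mg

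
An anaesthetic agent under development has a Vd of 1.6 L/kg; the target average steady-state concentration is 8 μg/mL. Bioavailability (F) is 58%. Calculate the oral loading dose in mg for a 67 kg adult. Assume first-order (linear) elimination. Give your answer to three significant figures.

Total Vd = 1.6 × 67 = 107.2 L
LD = Vd × C / F = 107.2 × 8.000 / 0.58 = 1479 mg

1480 mg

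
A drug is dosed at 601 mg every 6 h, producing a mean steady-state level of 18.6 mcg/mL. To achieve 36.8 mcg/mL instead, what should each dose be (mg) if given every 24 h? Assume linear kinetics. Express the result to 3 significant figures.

4760 mg

For first-order elimination, Css ∝ F·D/(CL·τ); F and CL are unchanged, so Css ∝ D/τ.
D₂ = D₁ × (Css,target / Css,current) × (τ₂/τ₁) = 601 × (36.8/18.6) × (24/6) = 4756 mg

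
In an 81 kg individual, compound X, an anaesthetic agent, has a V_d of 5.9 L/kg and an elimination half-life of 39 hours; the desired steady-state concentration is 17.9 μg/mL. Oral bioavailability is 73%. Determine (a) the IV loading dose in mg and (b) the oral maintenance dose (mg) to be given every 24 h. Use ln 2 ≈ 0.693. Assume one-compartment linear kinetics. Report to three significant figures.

Vd = 5.9 L/kg × 81 kg = 477.9 L
LD = Vd × C = 477.9 × 17.9 = 8554 mg
CL = 0.693 × Vd / t½ = 0.693 × 477.9 / 39 = 8.492 L/h
D = CL × Css × τ / F = 8.492 × 17.9 × 24 / 0.73 = 4997 mg

(a) 8550 mg; (b) 5000 mg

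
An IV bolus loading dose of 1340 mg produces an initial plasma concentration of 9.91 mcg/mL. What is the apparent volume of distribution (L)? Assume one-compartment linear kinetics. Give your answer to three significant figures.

135 L

Immediately after an IV bolus, C₀ = Dose / Vd, so Vd = Dose / C₀.
Vd = 1340 / 9.91 = 135.2 L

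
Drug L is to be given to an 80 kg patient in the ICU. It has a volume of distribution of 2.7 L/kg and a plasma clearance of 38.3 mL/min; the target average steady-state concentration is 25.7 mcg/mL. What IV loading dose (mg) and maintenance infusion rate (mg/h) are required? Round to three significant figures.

(a) 5550 mg; (b) 59.1 mg/h

Vd = 2.7 L/kg × 80 kg = 216.0 L
Loading dose = Vd × C = 216.0 × 25.7 = 5551 mg
CL = 38.3 mL/min × 60/1000 = 2.298 L/h
Maintenance: replace elimination → rate = CL × Css = 2.298 × 25.7 = 59.06 mg/h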